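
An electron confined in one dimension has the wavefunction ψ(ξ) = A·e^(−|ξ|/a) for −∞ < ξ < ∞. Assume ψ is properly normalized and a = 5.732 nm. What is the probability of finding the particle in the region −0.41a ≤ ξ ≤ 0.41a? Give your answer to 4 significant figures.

|ψ|² is the probability density, so P = ∫_{−0.41a}^{0.41a} |ψ|² dξ.
With A² fixed by ∫|ψ|² = 1, i.e. A² = (a)^(−1), substitute and integrate.
Both integrals are even about ξ = 0, so only the ξ ≥ 0 halves are needed (the factors of 2 cancel). Substituting u = ξ/a, A² and the length scale cancel in the ratio: P = ∫_{0}^{0.41} e^(-2·u) du / ∫_{0}^{∞} e^(-2·u) du.
An antiderivative of e^(-2·u) is -e^(-2·u)/2; evaluating from 0 to 0.41 gives 1/2 - e^(-41/50)/2, while the full integral is 1/2.
Taking the ratio, P = 0.55957.

P ≈ 0.5596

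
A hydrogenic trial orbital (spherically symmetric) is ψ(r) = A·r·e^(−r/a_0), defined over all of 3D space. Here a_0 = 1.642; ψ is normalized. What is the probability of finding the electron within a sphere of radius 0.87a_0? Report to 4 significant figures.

P = ∫ |ψ|² 4πr² dr over r ≤ 0.87a_0.
The full normalization integral is A²·[3·π·a_0^5] = 1, fixing A².
Let u = r/a_0; then A², 4π and the length scale all cancel, so P = ∫_{0}^{0.87} u^4·e^(-2·u) du ÷ ∫_{0}^{∞} u^4·e^(-2·u) du.
With ∫ u^4·e^(-2·u) du = -(u^4/2 + u^3 + 3·u^2/2 + 3·u/2 + 3/4)·e^(-2·u) + C, the region integral is ≈ 0.0241702 and the full one is 3/4.
The region integral divided by the full integral gives P = 0.032227.

P ≈ 0.03223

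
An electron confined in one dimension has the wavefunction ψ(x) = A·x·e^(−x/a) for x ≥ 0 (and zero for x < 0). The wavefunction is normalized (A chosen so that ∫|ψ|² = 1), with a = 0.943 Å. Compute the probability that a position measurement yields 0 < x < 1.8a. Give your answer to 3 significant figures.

P ≈ 0.697

The probability is P = ∫ |ψ|² dx over [0, 1.8a].
Since A² = 1/(a^3/4), this is the region integral divided by the full normalization integral.
Substituting u = x/a, A² and the length scale cancel in the ratio: P = ∫_{0}^{1.8} u^2·e^(-2·u) du / ∫_{0}^{∞} u^2·e^(-2·u) du.
An antiderivative of u^2·e^(-2·u) is -(2·u^2 + 2·u + 1)·e^(-2·u)/4; evaluating from 0 to 1.8 gives 1/4 - 277·e^(-18/5)/100, while the full integral is 1/4.
The result is P = 0.6973.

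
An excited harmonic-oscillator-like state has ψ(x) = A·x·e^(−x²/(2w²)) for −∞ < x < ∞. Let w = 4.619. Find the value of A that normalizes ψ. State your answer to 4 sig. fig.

A ≈ 0.1070

Require ∫ |ψ|² dx = 1 over the whole domain.
With ∫_{−∞}^{∞} x^(2m) e^(−αx²) dx = (2m−1)!!·√π / (2^m α^(m+1/2)), the integral (without the A² prefactor) comes out to √(π)·w^3/2.
Hence A² = 1/[√(π)·w^3/2].
Substituting w = 4.619 gives A² = 0.011450, so A = 0.10701.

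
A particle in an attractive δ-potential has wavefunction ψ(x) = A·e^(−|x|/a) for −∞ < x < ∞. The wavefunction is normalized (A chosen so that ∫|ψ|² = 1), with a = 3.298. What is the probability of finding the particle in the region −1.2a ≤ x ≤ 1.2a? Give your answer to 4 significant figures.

P = ∫_{−1.2a}^{1.2a} |ψ(x)|² dx.
Since A² = 1/(a), this is the region integral divided by the full normalization integral.
Both integrals are even about x = 0, so only the x ≥ 0 halves are needed (the factors of 2 cancel). Substituting u = x/a, A² and the length scale cancel in the ratio: P = ∫_{0}^{1.2} e^(-2·u) du / ∫_{0}^{∞} e^(-2·u) du.
With ∫ e^(-2·u) du = -e^(-2·u)/2 + C, the region integral is 1/2 - e^(-12/5)/2 and the full one is 1/2.
Taking the ratio, P = 0.90928.

P ≈ 0.9093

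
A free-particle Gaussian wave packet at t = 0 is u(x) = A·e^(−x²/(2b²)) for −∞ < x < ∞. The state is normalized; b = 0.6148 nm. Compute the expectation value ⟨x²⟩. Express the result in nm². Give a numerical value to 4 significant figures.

⟨x²⟩ = ∫ x^2 |u|² dx over the full domain.
Evaluating both integrals, ⟨x²⟩ = b^2/2.
Putting b = 0.6148 gives 0.18899.

⟨x^2⟩ ≈ 0.1890 nm^2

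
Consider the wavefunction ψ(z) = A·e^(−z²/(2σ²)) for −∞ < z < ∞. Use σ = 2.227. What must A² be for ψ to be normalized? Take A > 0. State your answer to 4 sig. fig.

Normalization requires ∫|ψ|² dz = 1, integrated from −∞ to ∞.
With ∫_{−∞}^{∞} z^(2m) e^(−αz²) dz = (2m−1)!!·√π / (2^m α^(m+1/2)), the integral (without the A² prefactor) comes out to √(π)·σ.
So A² = (√(π)·σ)^(−1).
With σ = 2.227: A² = 0.25334 and A = 0.50333.

A^2 ≈ 0.2533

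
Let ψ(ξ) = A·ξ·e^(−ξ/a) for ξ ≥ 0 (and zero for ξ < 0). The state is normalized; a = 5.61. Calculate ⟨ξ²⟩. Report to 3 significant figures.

⟨ξ^2⟩ ≈ 94.4

The expectation value is the |ψ|²-weighted average of ξ^2: ∫ ξ^2|ψ|² dξ.
Using ∫₀^∞ ξⁿ e^(−αξ) dξ = n!/αⁿ⁺¹, evaluating both integrals, ⟨ξ²⟩ = 3·a^2.
With a = 5.61, ⟨ξ^2⟩ = 94.42.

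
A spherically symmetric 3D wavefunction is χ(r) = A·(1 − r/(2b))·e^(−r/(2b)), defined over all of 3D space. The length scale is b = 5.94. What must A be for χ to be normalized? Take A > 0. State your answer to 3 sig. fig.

A ≈ 0.0138

Normalization requires ∫|χ|² 4πr² dr = 1, integrated from 0 to ∞.
In 3D with spherical symmetry the volume element is 4πr² dr.
With ∫₀^∞ r^4 e^(−αr) dr = 4!/α^5, ∫|χ|² 4πr² dr = A²·(8·π·b^3).
Setting this equal to 1 gives A² = 1/(8·π·b^3).
Substituting b = 5.94 gives A² = 0.0001898, so A = 0.01378.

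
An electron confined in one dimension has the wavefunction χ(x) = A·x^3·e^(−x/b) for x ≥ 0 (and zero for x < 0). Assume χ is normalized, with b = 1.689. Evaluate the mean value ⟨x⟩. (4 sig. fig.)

⟨x⟩ ≈ 5.912

The expectation value is the |χ|²-weighted average of x: ∫ x|χ|² dx.
Recall ∫₀^∞ x^m e^(−x/β) dx = m!·β^(m+1), the ratio of the moment integral to the normalization integral gives ⟨x⟩ = 7·b/2.
Putting b = 1.689 gives 5.9115.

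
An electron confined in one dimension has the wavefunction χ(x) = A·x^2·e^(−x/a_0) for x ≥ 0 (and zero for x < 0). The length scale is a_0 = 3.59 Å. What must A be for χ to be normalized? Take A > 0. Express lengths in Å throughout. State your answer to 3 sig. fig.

A ≈ 0.0473 Å^(-5/2)

The normalization condition is ∫|χ|² dx = 1 from 0 to ∞.
Carrying out the integral gives A² · 3·a_0^5/4.
Hence A² = 1/[3·a_0^5/4].
With a_0 = 3.59: A² = 0.002236 and A = 0.04729.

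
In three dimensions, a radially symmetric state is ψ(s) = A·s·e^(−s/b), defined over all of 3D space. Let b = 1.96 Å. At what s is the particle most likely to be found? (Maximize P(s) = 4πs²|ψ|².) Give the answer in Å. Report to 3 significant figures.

s ≈ 3.92 Å

The maximum of P(s) = 4πs²|ψ|² occurs where its derivative vanishes.
Solving yields s = 2·b.
With b = 1.96, the most probable radial distance is 3.920 Å.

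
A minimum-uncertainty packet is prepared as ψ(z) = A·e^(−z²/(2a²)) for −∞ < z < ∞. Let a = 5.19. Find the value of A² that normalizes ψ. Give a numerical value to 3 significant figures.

A^2 ≈ 0.109

Require ∫ |ψ|² dz = 1 over the whole domain.
With ∫_{−∞}^{∞} z^(2m) e^(−αz²) dz = (2m−1)!!·√π / (2^m α^(m+1/2)), carrying out the integral gives A² · √(π)·a.
Hence A² = 1/[√(π)·a].
Plugging in a = 5.19 yields A = 0.3297.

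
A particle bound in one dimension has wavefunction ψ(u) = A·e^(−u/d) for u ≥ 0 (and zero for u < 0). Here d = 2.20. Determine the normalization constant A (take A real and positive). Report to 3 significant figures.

A ≈ 0.953

The normalization condition is ∫|ψ|² du = 1 from 0 to ∞.
Recall ∫₀^∞ u^m e^(−u/β) du = m!·β^(m+1), ∫|ψ|² du = A²·(d/2).
Hence A² = 1/[d/2].
Plugging in d = 2.20 yields A = 0.9535.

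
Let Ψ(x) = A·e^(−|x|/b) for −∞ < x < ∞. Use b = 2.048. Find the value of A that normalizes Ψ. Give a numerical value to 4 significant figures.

Require ∫ |Ψ|² dx = 1 over the whole domain.
Recall ∫₀^∞ x^m e^(−x/β) dx = m!·β^(m+1), carrying out the integral gives A² · b.
So A² = (b)^(−1).
With b = 2.048: A² = 0.48828 and A = 0.69877.

A ≈ 0.6988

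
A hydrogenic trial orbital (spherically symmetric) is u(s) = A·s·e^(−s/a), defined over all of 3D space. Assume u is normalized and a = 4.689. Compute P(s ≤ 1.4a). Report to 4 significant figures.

P ≈ 0.1523

Integrate the radial probability density 4πs²|u|² over s ≤ 1.4a.
A² is fixed by ∫₀^∞ 4πs²|u|² ds = 1, i.e. A² = (3·π·a^5)^(−1).
In terms of t = s/a (A², 4π and the length scale all cancel between numerator and denominator), P = [∫_{0}^{1.4} t^4·e^(-2·t) dt] / [∫_{0}^{∞} t^4·e^(-2·t) dt].
An antiderivative of t^4·e^(-2·t) is -(t^4/2 + t^3 + 3·t^2/2 + 3·t/2 + 3/4)·e^(-2·t); evaluating from 0 to 1.4 gives ≈ 0.114243, while the full integral is 3/4.
The region integral divided by the full integral gives P = 0.15232.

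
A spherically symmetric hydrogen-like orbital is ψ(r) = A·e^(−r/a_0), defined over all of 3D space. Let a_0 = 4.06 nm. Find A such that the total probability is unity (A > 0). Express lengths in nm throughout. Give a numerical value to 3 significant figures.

We need A² ∫|f|² 4πr² dr = 1, taking the integral from 0 to ∞.
(Spherical symmetry: dV = 4πr² dr.)
Recall ∫₀^∞ r^m e^(−r/β) dr = m!·β^(m+1), ∫|ψ|² 4πr² dr = A²·(π·a_0^3).
Setting this equal to 1 gives A² = 1/(π·a_0^3).
With a_0 = 4.06: A² = 0.004756 and A = 0.06897.

A ≈ 0.0690 nm^(-3/2)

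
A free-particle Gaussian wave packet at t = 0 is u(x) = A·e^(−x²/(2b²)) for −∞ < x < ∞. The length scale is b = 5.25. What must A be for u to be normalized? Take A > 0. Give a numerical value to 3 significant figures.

A ≈ 0.328

Normalization requires ∫|u|² dx = 1, integrated from −∞ to ∞.
With ∫_{−∞}^{∞} x^(2m) e^(−αx²) dx = (2m−1)!!·√π / (2^m α^(m+1/2)), carrying out the integral gives A² · √(π)·b.
Hence A² = 1/[√(π)·b].
With b = 5.25: A² = 0.1075 and A = 0.3278.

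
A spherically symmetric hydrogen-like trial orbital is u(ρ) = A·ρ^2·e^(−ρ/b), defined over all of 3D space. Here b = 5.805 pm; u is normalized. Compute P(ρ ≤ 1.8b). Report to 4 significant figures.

P ≈ 0.07327

With dV = 4πρ²dρ, the probability is ∫|u|² dV over ρ ≤ 1.8b.
The full normalization integral is A²·[45·π·b^7/2] = 1, fixing A².
Substituting t = ρ/b, A², 4π and the length scale all cancel in the ratio: P = ∫_{0}^{1.8} t^6·e^(-2·t) dt / ∫_{0}^{∞} t^6·e^(-2·t) dt.
Using ∫ t^6·e^(-2·t) dt = -(4·t^6 + 12·t^5 + 30·t^4 + 60·t^3 + 90·t^2 + 90·t + 45)·e^(-2·t)/8, the numerator is ≈ 0.412163 and the denominator is 45/8.
Taking the ratio yields P = 0.073273.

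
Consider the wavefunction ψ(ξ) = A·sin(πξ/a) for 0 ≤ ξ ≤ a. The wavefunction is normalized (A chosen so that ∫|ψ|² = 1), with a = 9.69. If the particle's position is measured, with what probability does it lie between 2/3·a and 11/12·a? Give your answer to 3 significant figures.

|ψ|² is the probability density, so P = ∫_{2/3·a}^{11/12·a} |ψ|² dξ.
Since A² = 1/(a/2), this is the region integral divided by the full normalization integral.
Let u = ξ/a; then A² and the length scale cancel, so P = ∫_{2/3}^{11/12} sin(π·u)^2 du ÷ ∫_{0}^{1} sin(π·u)^2 du.
Using ∫ sin(π·u)^2 du = u/2 - sin(2·π·u)/(4·π), the numerator is -√(3)/(8·π) + 1/(8·π) + 1/8 and the denominator is 1/2.
Evaluating gives P = (-√(3) + 1 + π)/(4·π).

P ≈ 0.192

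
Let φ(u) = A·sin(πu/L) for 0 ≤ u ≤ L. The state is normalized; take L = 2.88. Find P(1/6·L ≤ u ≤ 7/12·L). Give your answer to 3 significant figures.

P ≈ 0.634

|φ|² is the probability density, so P = ∫_{1/6·L}^{7/12·L} |φ|² du.
Since A² = 1/(L/2), this is the region integral divided by the full normalization integral.
Substituting t = u/L, A² and the length scale cancel in the ratio: P = ∫_{1/6}^{7/12} sin(π·t)^2 dt / ∫_{0}^{1} sin(π·t)^2 dt.
With ∫ sin(π·t)^2 dt = t/2 - sin(2·π·t)/(4·π) + C, the region integral is 1/(8·π) + √(3)/(8·π) + 5/24 and the full one is 1/2.
The result is P = (3 + 3·√(3) + 5·π)/(12·π).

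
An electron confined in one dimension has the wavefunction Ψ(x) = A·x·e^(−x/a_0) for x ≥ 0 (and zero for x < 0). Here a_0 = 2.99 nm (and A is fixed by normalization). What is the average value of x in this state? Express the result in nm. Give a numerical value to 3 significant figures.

⟨x⟩ ≈ 4.49 nm

The expectation value is the |Ψ|²-weighted average of x: ∫ x|Ψ|² dx.
Since the A² factors cancel between numerator and denominator, ⟨x⟩ = 3·a_0/2.
Putting a_0 = 2.99 gives 4.485.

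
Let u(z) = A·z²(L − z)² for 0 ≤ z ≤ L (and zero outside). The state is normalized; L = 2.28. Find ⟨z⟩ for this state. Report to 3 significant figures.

⟨z⟩ ≈ 1.14

By definition ⟨z⟩ = ∫ z |u(z)|² dz.
Evaluating both integrals, ⟨z⟩ = L/2.
Putting L = 2.28 gives 1.140.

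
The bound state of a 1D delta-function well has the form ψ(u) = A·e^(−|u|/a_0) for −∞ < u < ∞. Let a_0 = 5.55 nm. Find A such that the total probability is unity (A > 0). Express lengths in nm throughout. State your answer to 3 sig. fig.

A ≈ 0.424 nm^(-1/2)

Require ∫ |ψ|² du = 1 over the whole domain.
With ψ = A·e^(−|u|/a_0), the integral evaluates to A²·[a_0].
Setting this equal to 1 gives A² = 1/(a_0).
Substituting a_0 = 5.55 gives A² = 0.1802, so A = 0.4245.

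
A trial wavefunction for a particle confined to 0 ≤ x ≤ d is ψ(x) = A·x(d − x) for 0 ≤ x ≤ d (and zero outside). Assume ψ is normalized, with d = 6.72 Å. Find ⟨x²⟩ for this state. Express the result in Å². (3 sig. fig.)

⟨x^2⟩ ≈ 12.9 Å^2

By definition ⟨x²⟩ = ∫ x^2 |ψ(x)|² dx.
Expanding the polynomial and integrating term by term, the ratio of the moment integral to the normalization integral gives ⟨x²⟩ = 2·d^2/7.
With d = 6.72, ⟨x^2⟩ = 12.90.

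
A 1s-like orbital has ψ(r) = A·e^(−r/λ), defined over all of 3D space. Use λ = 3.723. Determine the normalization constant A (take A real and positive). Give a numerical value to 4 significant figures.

A ≈ 0.07854

Normalization requires ∫|ψ|² 4πr² dr = 1, integrated from 0 to ∞.
In 3D with spherical symmetry the volume element is 4πr² dr.
The integral (without the A² prefactor) comes out to π·λ^3.
Setting this equal to 1 gives A² = 1/(π·λ^3).
Plugging in λ = 3.723 yields A = 0.078539.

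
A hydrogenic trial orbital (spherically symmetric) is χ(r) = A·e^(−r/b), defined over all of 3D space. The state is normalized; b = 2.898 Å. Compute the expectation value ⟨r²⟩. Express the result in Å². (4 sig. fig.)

By definition ⟨r²⟩ = ∫ r^2 |χ(r)|² 4πr² dr.
Recall ∫₀^∞ r^m e^(−r/β) dr = m!·β^(m+1), since the A² factors cancel between numerator and denominator, ⟨r²⟩ = 3·b^2.
Putting b = 2.898 gives 25.195.

⟨r^2⟩ ≈ 25.20 Å^2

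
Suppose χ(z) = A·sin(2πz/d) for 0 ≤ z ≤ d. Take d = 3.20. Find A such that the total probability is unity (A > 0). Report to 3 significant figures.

Require ∫ |χ|² dz = 1 over the whole domain.
Carrying out the integral gives A² · d/2.
Hence A² = 1/[d/2].
With d = 3.20: A² = 0.6250 and A = 0.7906.

A ≈ 0.791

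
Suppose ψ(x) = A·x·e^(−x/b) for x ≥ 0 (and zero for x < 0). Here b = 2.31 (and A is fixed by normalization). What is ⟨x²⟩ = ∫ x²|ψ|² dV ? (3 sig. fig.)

By definition ⟨x²⟩ = ∫ x^2 |ψ(x)|² dx.
Recall ∫₀^∞ x^m e^(−x/β) dx = m!·β^(m+1), the ratio of the moment integral to the normalization integral gives ⟨x²⟩ = 3·b^2.
With b = 2.31, ⟨x^2⟩ = 16.01.

⟨x^2⟩ ≈ 16.0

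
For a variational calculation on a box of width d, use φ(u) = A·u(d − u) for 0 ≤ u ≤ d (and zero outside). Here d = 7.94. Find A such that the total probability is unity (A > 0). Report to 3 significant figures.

A ≈ 0.0308

The normalization condition is ∫|φ|² du = 1 from 0 to d.
Carrying out the integral gives A² · d^5/30.
Plugging in d = 7.94 yields A = 0.03083.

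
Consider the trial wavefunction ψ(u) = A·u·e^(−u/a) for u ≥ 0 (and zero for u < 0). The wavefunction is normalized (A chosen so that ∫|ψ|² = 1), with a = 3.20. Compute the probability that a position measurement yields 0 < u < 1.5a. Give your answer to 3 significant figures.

P = ∫_{0}^{1.5a} |ψ(u)|² du.
Since A² = 1/(a^3/4), this is the region integral divided by the full normalization integral.
Substituting t = u/a, A² and the length scale cancel in the ratio: P = ∫_{0}^{1.5} t^2·e^(-2·t) dt / ∫_{0}^{∞} t^2·e^(-2·t) dt.
With ∫ t^2·e^(-2·t) dt = -(2·t^2 + 2·t + 1)·e^(-2·t)/4 + C, the region integral is 1/4 - 17·e^(-3)/8 and the full one is 1/4.
Evaluating gives P = 0.5768.

P ≈ 0.577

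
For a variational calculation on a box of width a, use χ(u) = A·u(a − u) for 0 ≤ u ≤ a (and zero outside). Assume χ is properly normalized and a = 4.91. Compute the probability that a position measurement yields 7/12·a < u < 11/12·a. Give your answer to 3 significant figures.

P = ∫_{7/12·a}^{11/12·a} |χ(u)|² du.
The normalization integral ∫|χ|²du over the whole domain equals a^5/30·A², and A² cancels in the ratio.
In terms of t = u/a (A² and the length scale cancel between numerator and denominator), P = [∫_{7/12}^{11/12} t^2·(1 - t)^2 dt] / [∫_{0}^{1} t^2·(1 - t)^2 dt].
With ∫ t^2·(1 - t)^2 dt = t^3·(6·t^2 - 15·t + 10)/30 + C, the region integral is ≈ 0.011384 and the full one is 1/30.
This works out to P = 0.3415.

P ≈ 0.342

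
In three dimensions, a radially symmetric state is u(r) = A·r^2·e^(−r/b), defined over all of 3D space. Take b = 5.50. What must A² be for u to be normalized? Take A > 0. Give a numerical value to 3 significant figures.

We need A² ∫|f|² 4πr² dr = 1, taking the integral from 0 to ∞.
(Spherical symmetry: dV = 4πr² dr.)
Using ∫₀^∞ rⁿ e^(−αr) dr = n!/αⁿ⁺¹, with u = A·r^2·e^(−r/b), the integral evaluates to A²·[45·π·b^7/2].
With b = 5.50: A² = 9.292E-8 and A = 0.0003048.

A^2 ≈ 9.29E-8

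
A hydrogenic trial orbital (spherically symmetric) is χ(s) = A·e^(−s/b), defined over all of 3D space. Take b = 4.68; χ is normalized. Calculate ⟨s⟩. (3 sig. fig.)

⟨s⟩ = ∫ s |χ|² 4πs² ds over the full domain.
Evaluating both integrals, ⟨s⟩ = 3·b/2.
Putting b = 4.68 gives 7.020.

⟨s⟩ ≈ 7.02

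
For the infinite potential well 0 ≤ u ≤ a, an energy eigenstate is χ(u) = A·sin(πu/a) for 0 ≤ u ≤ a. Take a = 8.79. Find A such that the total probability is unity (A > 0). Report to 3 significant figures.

We need A² ∫|f|² du = 1, taking the integral from 0 to a.
Using sin²θ = (1 − cos 2θ)/2, ∫|χ|² du = A²·(a/2).
Hence A² = 1/[a/2].
Substituting a = 8.79 gives A² = 0.2275, so A = 0.4770.

A ≈ 0.477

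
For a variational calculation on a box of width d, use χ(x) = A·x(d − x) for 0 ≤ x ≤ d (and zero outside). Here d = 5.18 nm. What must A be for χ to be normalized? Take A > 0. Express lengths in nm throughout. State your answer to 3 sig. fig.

Normalization requires ∫|χ|² dx = 1, integrated from 0 to d.
∫|χ|² dx = A²·(d^5/30).
Hence A² = 1/[d^5/30].
With d = 5.18: A² = 0.008044 and A = 0.08969.

A ≈ 0.0897 nm^(-5/2)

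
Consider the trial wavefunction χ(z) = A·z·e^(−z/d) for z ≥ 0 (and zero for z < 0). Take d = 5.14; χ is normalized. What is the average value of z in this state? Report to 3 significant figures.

⟨z⟩ ≈ 7.71

The expectation value is the |χ|²-weighted average of z: ∫ z|χ|² dz.
Using ∫₀^∞ zⁿ e^(−αz) dz = n!/αⁿ⁺¹, the ratio of the moment integral to the normalization integral gives ⟨z⟩ = 3·d/2.
With d = 5.14, ⟨z⟩ = 7.710.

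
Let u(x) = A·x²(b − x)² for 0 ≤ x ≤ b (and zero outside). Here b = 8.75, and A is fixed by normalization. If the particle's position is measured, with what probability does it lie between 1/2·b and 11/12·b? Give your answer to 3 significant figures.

The probability is P = ∫ |u|² dx over [1/2·b, 11/12·b].
The normalization integral ∫|u|²dx over the whole domain equals b^9/630·A², and A² cancels in the ratio.
In terms of t = x/b (A² and the length scale cancel between numerator and denominator), P = [∫_{1/2}^{11/12} t^4·(1 - t)^4 dt] / [∫_{0}^{1} t^4·(1 - t)^4 dt].
An antiderivative of t^4·(1 - t)^4 is t^5·(70·t^4 - 315·t^3 + 540·t^2 - 420·t + 126)/630; evaluating from 1/2 to 11/12 gives ≈ 0.00079305, while the full integral is 1/630.
Taking the ratio, P = 0.4996.

P ≈ 0.500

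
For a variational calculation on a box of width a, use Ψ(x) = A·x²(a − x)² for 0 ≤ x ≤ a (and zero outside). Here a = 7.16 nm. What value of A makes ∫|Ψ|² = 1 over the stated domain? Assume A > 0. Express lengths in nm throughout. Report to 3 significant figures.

A ≈ 0.00357 nm^(-9/2)

The normalization condition is ∫|Ψ|² dx = 1 from 0 to a.
Expanding the polynomial and integrating term by term, ∫|Ψ|² dx = A²·(a^9/630).
So A² = (a^9/630)^(−1).
With a = 7.16: A² = 0.00001274 and A = 0.003569.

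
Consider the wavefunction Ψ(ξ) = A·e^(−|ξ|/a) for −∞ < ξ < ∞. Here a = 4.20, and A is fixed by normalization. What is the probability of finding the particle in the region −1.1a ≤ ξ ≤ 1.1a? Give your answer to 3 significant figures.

The probability is P = ∫ |Ψ|² dξ over [−1.1a, 1.1a].
The normalization integral ∫|Ψ|²dξ over the whole domain equals a·A², and A² cancels in the ratio.
By symmetry take twice the ξ ≥ 0 contribution in numerator and denominator; the 2's cancel. Substituting u = ξ/a, A² and the length scale cancel in the ratio: P = ∫_{0}^{1.1} e^(-2·u) du / ∫_{0}^{∞} e^(-2·u) du.
With ∫ e^(-2·u) du = -e^(-2·u)/2 + C, the region integral is 1/2 - e^(-11/5)/2 and the full one is 1/2.
Taking the ratio, P = 0.8892.

P ≈ 0.889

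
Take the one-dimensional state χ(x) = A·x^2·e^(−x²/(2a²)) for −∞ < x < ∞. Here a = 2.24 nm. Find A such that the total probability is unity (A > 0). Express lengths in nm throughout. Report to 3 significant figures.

A ≈ 0.115 nm^(-5/2)

Require ∫ |χ|² dx = 1 over the whole domain.
With ∫_{−∞}^{∞} x^(2m) e^(−αx²) dx = (2m−1)!!·√π / (2^m α^(m+1/2)), carrying out the integral gives A² · 3·√(π)·a^5/4.
Substituting a = 2.24 gives A² = 0.01334, so A = 0.1155.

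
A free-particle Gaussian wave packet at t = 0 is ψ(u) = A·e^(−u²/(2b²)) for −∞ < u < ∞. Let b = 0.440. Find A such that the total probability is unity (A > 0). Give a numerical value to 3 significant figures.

A ≈ 1.13

Require ∫ |ψ|² du = 1 over the whole domain.
The integral (without the A² prefactor) comes out to √(π)·b.
Setting this equal to 1 gives A² = 1/(√(π)·b).
Plugging in b = 0.440 yields A = 1.132.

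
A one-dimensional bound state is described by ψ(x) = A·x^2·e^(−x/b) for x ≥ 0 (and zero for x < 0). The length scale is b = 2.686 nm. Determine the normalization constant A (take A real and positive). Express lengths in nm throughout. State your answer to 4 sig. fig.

A ≈ 0.09766 nm^(-5/2)

We need A² ∫|f|² dx = 1, taking the integral from 0 to ∞.
With ∫₀^∞ x^4 e^(−αx) dx = 4!/α^5, carrying out the integral gives A² · 3·b^5/4.
So A² = (3·b^5/4)^(−1).
With b = 2.686: A² = 0.0095369 and A = 0.097657.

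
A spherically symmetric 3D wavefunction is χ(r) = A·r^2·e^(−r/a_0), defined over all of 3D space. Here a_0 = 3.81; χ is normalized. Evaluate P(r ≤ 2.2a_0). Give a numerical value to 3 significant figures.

P = ∫ |χ|² 4πr² dr over r ≤ 2.2a_0.
The full normalization integral is A²·[45·π·a_0^7/2] = 1, fixing A².
Substituting u = r/a_0, A², 4π and the length scale all cancel in the ratio: P = ∫_{0}^{2.2} u^6·e^(-2·u) du / ∫_{0}^{∞} u^6·e^(-2·u) du.
With ∫ u^6·e^(-2·u) du = -(4·u^6 + 12·u^5 + 30·u^4 + 60·u^3 + 90·u^2 + 90·u + 45)·e^(-2·u)/8 + C, the region integral is ≈ 0.87950 and the full one is 45/8.
Taking the ratio yields P = 0.1564.

P ≈ 0.156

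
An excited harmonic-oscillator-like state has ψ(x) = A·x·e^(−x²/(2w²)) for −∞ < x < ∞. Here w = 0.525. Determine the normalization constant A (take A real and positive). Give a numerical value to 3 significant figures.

Require ∫ |ψ|² dx = 1 over the whole domain.
Using the Gaussian integral ∫_{−∞}^{∞} e^(−αx²) dx = √(π/α), carrying out the integral gives A² · √(π)·w^3/2.
Hence A² = 1/[√(π)·w^3/2].
Substituting w = 0.525 gives A² = 7.798, so A = 2.792.

A ≈ 2.79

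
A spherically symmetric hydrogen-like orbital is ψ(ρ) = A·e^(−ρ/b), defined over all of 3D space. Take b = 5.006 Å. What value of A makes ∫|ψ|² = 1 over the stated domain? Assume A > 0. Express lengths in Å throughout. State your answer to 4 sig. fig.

A ≈ 0.05037 Å^(-3/2)

Require ∫ |ψ|² 4πρ² dρ = 1 over the whole domain.
The angular integral contributes 4π, leaving ∫₀^∞ ρ²|ψ|² dρ.
The integral (without the A² prefactor) comes out to π·b^3.
Substituting b = 5.006 gives A² = 0.0025373, so A = 0.050372.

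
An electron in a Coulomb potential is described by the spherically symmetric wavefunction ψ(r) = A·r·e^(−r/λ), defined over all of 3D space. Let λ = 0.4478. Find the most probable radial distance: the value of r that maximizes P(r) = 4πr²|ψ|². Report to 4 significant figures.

Differentiate P(r) = 4πr²|ψ|² with respect to r and set to zero.
This gives r = 2·λ.
With λ = 0.4478, the most probable radial distance is 0.89560.

r ≈ 0.8956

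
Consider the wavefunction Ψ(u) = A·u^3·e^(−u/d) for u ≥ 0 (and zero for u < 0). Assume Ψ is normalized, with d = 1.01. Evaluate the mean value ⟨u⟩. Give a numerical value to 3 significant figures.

⟨u⟩ ≈ 3.54

The expectation value is the |Ψ|²-weighted average of u: ∫ u|Ψ|² du.
Using ∫₀^∞ uⁿ e^(−αu) du = n!/αⁿ⁺¹, since the A² factors cancel between numerator and denominator, ⟨u⟩ = 7·d/2.
With d = 1.01, ⟨u⟩ = 3.535.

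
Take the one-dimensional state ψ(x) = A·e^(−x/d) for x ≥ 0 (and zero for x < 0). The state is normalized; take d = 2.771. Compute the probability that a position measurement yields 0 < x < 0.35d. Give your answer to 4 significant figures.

P ≈ 0.5034

|ψ|² is the probability density, so P = ∫_{0}^{0.35d} |ψ|² dx.
The normalization integral ∫|ψ|²dx over the whole domain equals d/2·A², and A² cancels in the ratio.
Substituting u = x/d, A² and the length scale cancel in the ratio: P = ∫_{0}^{0.35} e^(-2·u) du / ∫_{0}^{∞} e^(-2·u) du.
Using ∫ e^(-2·u) du = -e^(-2·u)/2, the numerator is 1/2 - e^(-7/10)/2 and the denominator is 1/2.
Taking the ratio, P = 0.50341.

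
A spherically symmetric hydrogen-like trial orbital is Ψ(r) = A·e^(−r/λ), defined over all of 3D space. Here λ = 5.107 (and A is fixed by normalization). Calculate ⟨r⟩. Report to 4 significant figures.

⟨r⟩ ≈ 7.661

By definition ⟨r⟩ = ∫ r |Ψ(r)|² 4πr² dr.
Recall ∫₀^∞ r^m e^(−r/β) dr = m!·β^(m+1), since the A² factors cancel between numerator and denominator, ⟨r⟩ = 3·λ/2.
Putting λ = 5.107 gives 7.6605.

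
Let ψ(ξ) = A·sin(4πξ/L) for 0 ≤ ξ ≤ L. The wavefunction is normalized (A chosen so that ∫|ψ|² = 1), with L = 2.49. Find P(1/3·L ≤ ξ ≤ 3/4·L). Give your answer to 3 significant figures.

P = ∫_{1/3·L}^{3/4·L} |ψ(ξ)|² dξ.
Since A² = 1/(L/2), this is the region integral divided by the full normalization integral.
Substituting u = ξ/L, A² and the length scale cancel in the ratio: P = ∫_{1/3}^{3/4} sin(4·π·u)^2 du / ∫_{0}^{1} sin(4·π·u)^2 du.
An antiderivative of sin(4·π·u)^2 is u/2 - sin(4·π·u)·cos(4·π·u)/(8·π); evaluating from 1/3 to 3/4 gives √(3)/(32·π) + 5/24, while the full integral is 1/2.
This works out to P = √(3)/(16·π) + 5/12.

P ≈ 0.451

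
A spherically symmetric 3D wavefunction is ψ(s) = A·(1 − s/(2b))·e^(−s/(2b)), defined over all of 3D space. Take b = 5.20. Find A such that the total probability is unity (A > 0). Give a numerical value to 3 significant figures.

Require ∫ |ψ|² 4πs² ds = 1 over the whole domain.
(Spherical symmetry: dV = 4πs² ds.)
Carrying out the integral gives A² · 8·π·b^3.
Setting this equal to 1 gives A² = 1/(8·π·b^3).
Substituting b = 5.20 gives A² = 0.0002830, so A = 0.01682.

A ≈ 0.0168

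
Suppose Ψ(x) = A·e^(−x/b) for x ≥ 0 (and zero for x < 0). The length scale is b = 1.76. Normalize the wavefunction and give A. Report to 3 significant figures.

The normalization condition is ∫|Ψ|² dx = 1 from 0 to ∞.
Using ∫₀^∞ xⁿ e^(−αx) dx = n!/αⁿ⁺¹, ∫|Ψ|² dx = A²·(b/2).
Setting this equal to 1 gives A² = 1/(b/2).
Substituting b = 1.76 gives A² = 1.136, so A = 1.066.

A ≈ 1.07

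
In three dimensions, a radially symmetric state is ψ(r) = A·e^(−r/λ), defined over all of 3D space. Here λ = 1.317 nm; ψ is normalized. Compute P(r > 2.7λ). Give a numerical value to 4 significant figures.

P ≈ 0.09476

Integrate the radial probability density 4πr²|ψ|² over r > 2.7λ.
The full normalization integral is A²·[π·λ^3] = 1, fixing A².
Substituting u = r/λ, A², 4π and the length scale all cancel in the ratio: P = ∫_{2.7}^{∞} u^2·e^(-2·u) du / ∫_{0}^{∞} u^2·e^(-2·u) du.
Using ∫ u^2·e^(-2·u) du = -(2·u^2 + 2·u + 1)·e^(-2·u)/4, the numerator is 1049·e^(-27/5)/200 and the denominator is 1/4.
Taking the ratio yields P = 0.094758.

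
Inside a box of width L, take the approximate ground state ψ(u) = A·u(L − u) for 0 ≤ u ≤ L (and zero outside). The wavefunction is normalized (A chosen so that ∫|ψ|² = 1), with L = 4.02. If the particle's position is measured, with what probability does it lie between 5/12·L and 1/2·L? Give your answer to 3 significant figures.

P = ∫_{5/12·L}^{1/2·L} |ψ(u)|² du.
The normalization integral ∫|ψ|²du over the whole domain equals L^5/30·A², and A² cancels in the ratio.
Let t = u/L; then A² and the length scale cancel, so P = ∫_{5/12}^{1/2} t^2·(1 - t)^2 dt ÷ ∫_{0}^{1} t^2·(1 - t)^2 dt.
With ∫ t^2·(1 - t)^2 dt = t^3·(6·t^2 - 15·t + 10)/30 + C, the region integral is ≈ 0.0051127 and the full one is 1/30.
Taking the ratio, P = 0.1534.

P ≈ 0.153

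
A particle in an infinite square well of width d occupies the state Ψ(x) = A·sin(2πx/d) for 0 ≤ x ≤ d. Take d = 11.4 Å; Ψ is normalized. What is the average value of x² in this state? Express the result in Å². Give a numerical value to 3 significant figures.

⟨x^2⟩ ≈ 41.7 Å^2

By definition ⟨x²⟩ = ∫ x^2 |Ψ(x)|² dx.
With ∫₀^d sin²(nπx/d) dx = d/2, evaluating both integrals, ⟨x²⟩ = -d^2/(8·π^2) + d^2/3.
With d = 11.4, ⟨x^2⟩ = 41.67.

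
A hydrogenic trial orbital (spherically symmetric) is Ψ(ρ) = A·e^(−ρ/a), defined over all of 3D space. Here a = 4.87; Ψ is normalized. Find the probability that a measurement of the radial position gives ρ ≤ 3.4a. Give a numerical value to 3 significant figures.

P ≈ 0.966

With dV = 4πρ²dρ, the probability is ∫|Ψ|² dV over ρ ≤ 3.4a.
The full normalization integral is A²·[π·a^3] = 1, fixing A².
Let u = ρ/a; then A², 4π and the length scale all cancel, so P = ∫_{0}^{3.4} u^2·e^(-2·u) du ÷ ∫_{0}^{∞} u^2·e^(-2·u) du.
With ∫ u^2·e^(-2·u) du = -(2·u^2 + 2·u + 1)·e^(-2·u)/4 + C, the region integral is 1/4 - 773·e^(-34/5)/100 and the full one is 1/4.
Taking the ratio yields P = 0.9656.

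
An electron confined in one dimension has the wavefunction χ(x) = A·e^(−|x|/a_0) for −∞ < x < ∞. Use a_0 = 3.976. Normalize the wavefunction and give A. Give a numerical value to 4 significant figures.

A ≈ 0.5015

We need A² ∫|f|² dx = 1, taking the integral from −∞ to ∞.
With χ = A·e^(−|x|/a_0), the integral evaluates to A²·[a_0].
So A² = (a_0)^(−1).
Substituting a_0 = 3.976 gives A² = 0.25151, so A = 0.50151.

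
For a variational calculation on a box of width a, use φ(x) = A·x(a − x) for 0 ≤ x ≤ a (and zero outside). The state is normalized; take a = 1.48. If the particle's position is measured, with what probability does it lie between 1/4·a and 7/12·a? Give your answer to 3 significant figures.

P = ∫_{1/4·a}^{7/12·a} |φ(x)|² dx.
With A² fixed by ∫|φ|² = 1, i.e. A² = (a^5/30)^(−1), substitute and integrate.
Let u = x/a; then A² and the length scale cancel, so P = ∫_{1/4}^{7/12} u^2·(1 - u)^2 du ÷ ∫_{0}^{1} u^2·(1 - u)^2 du.
Using ∫ u^2·(1 - u)^2 du = u^3·(6·u^2 - 15·u + 10)/30, the numerator is ≈ 0.018329 and the denominator is 1/30.
The result is P = 0.5499.

P ≈ 0.550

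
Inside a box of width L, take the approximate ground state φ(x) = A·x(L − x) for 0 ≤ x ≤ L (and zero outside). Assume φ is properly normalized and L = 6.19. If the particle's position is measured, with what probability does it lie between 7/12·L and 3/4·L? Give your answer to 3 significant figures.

The probability is P = ∫ |φ|² dx over [7/12·L, 3/4·L].
The normalization integral ∫|φ|²dx over the whole domain equals L^5/30·A², and A² cancels in the ratio.
In terms of u = x/L (A² and the length scale cancel between numerator and denominator), P = [∫_{7/12}^{3/4} u^2·(1 - u)^2 du] / [∫_{0}^{1} u^2·(1 - u)^2 du].
An antiderivative of u^2·(1 - u)^2 is u^3·(6·u^2 - 15·u + 10)/30; evaluating from 7/12 to 3/4 gives ≈ 0.0081035, while the full integral is 1/30.
Evaluating gives P = 0.2431.

P ≈ 0.243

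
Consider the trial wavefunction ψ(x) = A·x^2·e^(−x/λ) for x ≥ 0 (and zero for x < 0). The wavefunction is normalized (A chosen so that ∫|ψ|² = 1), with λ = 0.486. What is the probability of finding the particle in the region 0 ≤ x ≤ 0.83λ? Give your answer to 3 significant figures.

P ≈ 0.0271

|ψ|² is the probability density, so P = ∫_{0}^{0.83λ} |ψ|² dx.
Since A² = 1/(3·λ^5/4), this is the region integral divided by the full normalization integral.
In terms of u = x/λ (A² and the length scale cancel between numerator and denominator), P = [∫_{0}^{0.83} u^4·e^(-2·u) du] / [∫_{0}^{∞} u^4·e^(-2·u) du].
With ∫ u^4·e^(-2·u) du = -(u^4/2 + u^3 + 3·u^2/2 + 3·u/2 + 3/4)·e^(-2·u) + C, the region integral is ≈ 0.020355 and the full one is 3/4.
Taking the ratio, P = 0.02714.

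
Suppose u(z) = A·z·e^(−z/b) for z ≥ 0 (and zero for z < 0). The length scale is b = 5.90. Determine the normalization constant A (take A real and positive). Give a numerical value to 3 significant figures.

A ≈ 0.140

Normalization requires ∫|u|² dz = 1, integrated from 0 to ∞.
With u = A·z·e^(−z/b), the integral evaluates to A²·[b^3/4].
So A² = (b^3/4)^(−1).
Substituting b = 5.90 gives A² = 0.01948, so A = 0.1396.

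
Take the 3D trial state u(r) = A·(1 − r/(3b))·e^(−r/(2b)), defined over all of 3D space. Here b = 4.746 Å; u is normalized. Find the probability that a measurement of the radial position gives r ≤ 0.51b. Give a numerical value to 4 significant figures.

P = ∫ |u|² 4πr² dr over r ≤ 0.51b.
The full normalization integral is A²·[8·π·b^3/3] = 1, fixing A².
Let t = r/b; then A², 4π and the length scale all cancel, so P = ∫_{0}^{0.51} t^2·(1 - t/3)^2·e^(-t) dt ÷ ∫_{0}^{∞} t^2·(1 - t/3)^2·e^(-t) dt.
Using ∫ t^2·(1 - t/3)^2·e^(-t) dt = (-t^4 + 2·t^3 - 3·t^2 - 6·t - 6)·e^(-t)/9, the numerator is ≈ 0.0232924 and the denominator is 2/3.
Taking the ratio yields P = 0.034939.

P ≈ 0.03494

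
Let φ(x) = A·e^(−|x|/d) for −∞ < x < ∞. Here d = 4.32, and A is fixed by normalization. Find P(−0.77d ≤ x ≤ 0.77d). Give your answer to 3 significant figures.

|φ|² is the probability density, so P = ∫_{−0.77d}^{0.77d} |φ|² dx.
Since A² = 1/(d), this is the region integral divided by the full normalization integral.
By symmetry take twice the x ≥ 0 contribution in numerator and denominator; the 2's cancel. Substituting u = x/d, A² and the length scale cancel in the ratio: P = ∫_{0}^{0.77} e^(-2·u) du / ∫_{0}^{∞} e^(-2·u) du.
An antiderivative of e^(-2·u) is -e^(-2·u)/2; evaluating from 0 to 0.77 gives 1/2 - e^(-77/50)/2, while the full integral is 1/2.
Evaluating gives P = 0.7856.

P ≈ 0.786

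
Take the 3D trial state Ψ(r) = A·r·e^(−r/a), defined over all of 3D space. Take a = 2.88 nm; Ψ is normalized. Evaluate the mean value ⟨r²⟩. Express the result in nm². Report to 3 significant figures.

⟨r²⟩ = ∫ r^2 |Ψ|² 4πr² dr over the full domain.
Recall ∫₀^∞ r^m e^(−r/β) dr = m!·β^(m+1), the ratio of the moment integral to the normalization integral gives ⟨r²⟩ = 15·a^2/2.
With a = 2.88, ⟨r^2⟩ = 62.21.

⟨r^2⟩ ≈ 62.2 nm^2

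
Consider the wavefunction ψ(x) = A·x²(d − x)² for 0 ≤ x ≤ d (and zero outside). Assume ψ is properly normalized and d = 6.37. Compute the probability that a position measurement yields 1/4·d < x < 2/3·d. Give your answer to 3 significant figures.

P ≈ 0.806

P = ∫_{1/4·d}^{2/3·d} |ψ(x)|² dx.
The normalization integral ∫|ψ|²dx over the whole domain equals d^9/630·A², and A² cancels in the ratio.
In terms of u = x/d (A² and the length scale cancel between numerator and denominator), P = [∫_{1/4}^{2/3} u^4·(1 - u)^4 du] / [∫_{0}^{1} u^4·(1 - u)^4 du].
Using ∫ u^4·(1 - u)^4 du = u^5·(70·u^4 - 315·u^3 + 540·u^2 - 420·u + 126)/630, the numerator is ≈ 0.0012797 and the denominator is 1/630.
This works out to P = 0.8062.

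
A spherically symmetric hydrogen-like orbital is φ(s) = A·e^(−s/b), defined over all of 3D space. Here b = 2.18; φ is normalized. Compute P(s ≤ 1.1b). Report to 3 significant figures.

P ≈ 0.377

With dV = 4πs²ds, the probability is ∫|φ|² dV over s ≤ 1.1b.
The full normalization integral is A²·[π·b^3] = 1, fixing A².
In terms of u = s/b (A², 4π and the length scale all cancel between numerator and denominator), P = [∫_{0}^{1.1} u^2·e^(-2·u) du] / [∫_{0}^{∞} u^2·e^(-2·u) du].
With ∫ u^2·e^(-2·u) du = -(2·u^2 + 2·u + 1)·e^(-2·u)/4 + C, the region integral is 1/4 - 281·e^(-11/5)/200 and the full one is 1/4.
The region integral divided by the full integral gives P = 0.3773.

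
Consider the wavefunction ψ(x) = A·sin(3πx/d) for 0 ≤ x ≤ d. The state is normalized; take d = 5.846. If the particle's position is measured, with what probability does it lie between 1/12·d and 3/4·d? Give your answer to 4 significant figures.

P ≈ 0.6667

P = ∫_{1/12·d}^{3/4·d} |ψ(x)|² dx.
The normalization integral ∫|ψ|²dx over the whole domain equals d/2·A², and A² cancels in the ratio.
Substituting u = x/d, A² and the length scale cancel in the ratio: P = ∫_{1/12}^{3/4} sin(3·π·u)^2 du / ∫_{0}^{1} sin(3·π·u)^2 du.
With ∫ sin(3·π·u)^2 du = u/2 - sin(6·π·u)/(12·π) + C, the region integral is 1/3 and the full one is 1/2.
The result is P = 2/3.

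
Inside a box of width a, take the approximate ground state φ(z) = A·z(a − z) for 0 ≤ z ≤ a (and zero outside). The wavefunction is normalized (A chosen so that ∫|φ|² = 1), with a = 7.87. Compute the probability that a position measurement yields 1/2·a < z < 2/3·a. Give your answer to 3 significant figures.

P = ∫_{1/2·a}^{2/3·a} |φ(z)|² dz.
With A² fixed by ∫|φ|² = 1, i.e. A² = (a^5/30)^(−1), substitute and integrate.
In terms of u = z/a (A² and the length scale cancel between numerator and denominator), P = [∫_{1/2}^{2/3} u^2·(1 - u)^2 du] / [∫_{0}^{1} u^2·(1 - u)^2 du].
Using ∫ u^2·(1 - u)^2 du = u^3·(6·u^2 - 15·u + 10)/30, the numerator is 47/4860 and the denominator is 1/30.
Taking the ratio, P = 47/162.

P ≈ 0.290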